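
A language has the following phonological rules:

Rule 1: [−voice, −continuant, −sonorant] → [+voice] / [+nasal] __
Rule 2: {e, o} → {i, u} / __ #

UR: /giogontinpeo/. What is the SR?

Rule 1 (post-nasal voicing): /t/ is a voiceless stop immediately after the nasal /n/, so it voices to [d]. /p/ is a voiceless stop immediately after the nasal /n/, so it voices to [b]. /giogontinpeo/ → giogondinbeo.
Rule 2 (final vowel raising): /o/ is a mid vowel in word-final position, so it raises to [u]. /giogondinbeo/ → giogondinbeu.

giogondinbeu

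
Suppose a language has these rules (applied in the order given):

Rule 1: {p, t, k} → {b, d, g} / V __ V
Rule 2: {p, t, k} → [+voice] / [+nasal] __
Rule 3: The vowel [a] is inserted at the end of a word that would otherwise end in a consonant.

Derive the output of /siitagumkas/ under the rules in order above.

Rule 1 (intervocalic voicing): /t/ is a voiceless stop between vowels /i/ and /a/, so it voices to [d]. /siitagumkas/ → siidagumkas.
Rule 2 (post-nasal voicing): /k/ is a voiceless stop immediately after the nasal /m/, so it voices to [g]. /siidagumkas/ → siidagumgas.
Rule 3 (final a-epenthesis): the form ends in the consonant /s/, so [a] is inserted word-finally. /siidagumgas/ → siidagumgasa.

siidagumgasa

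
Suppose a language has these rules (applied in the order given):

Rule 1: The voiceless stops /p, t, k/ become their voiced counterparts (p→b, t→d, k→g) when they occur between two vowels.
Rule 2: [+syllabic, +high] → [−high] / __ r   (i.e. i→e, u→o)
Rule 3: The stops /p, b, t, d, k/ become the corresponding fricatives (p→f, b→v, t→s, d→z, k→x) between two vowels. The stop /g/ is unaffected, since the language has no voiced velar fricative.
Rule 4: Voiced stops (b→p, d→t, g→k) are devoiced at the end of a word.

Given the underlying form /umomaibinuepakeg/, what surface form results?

umomaivinuevagek

Rule 1 (intervocalic voicing): /p/ is a voiceless stop between vowels /e/ and /a/, so it voices to [b]. /k/ is a voiceless stop between vowels /a/ and /e/, so it voices to [g]. /umomaibinuepakeg/ → umomaibinuebageg.
Rule 2 (pre-rhotic lowering): no segment meets the environment; /umomaibinuebageg/ is unchanged.
Rule 3 (intervocalic spirantization): /b/ is a stop between vowels /i/ and /i/, so it spirantizes to the fricative [v]. /b/ is a stop between vowels /e/ and /a/, so it spirantizes to the fricative [v]. /umomaibinuebageg/ → umomaivinuevageg.
Rule 4 (final devoicing): /g/ is a voiced stop in word-final position, so it devoices to [k]. /umomaivinuevageg/ → umomaivinuevagek.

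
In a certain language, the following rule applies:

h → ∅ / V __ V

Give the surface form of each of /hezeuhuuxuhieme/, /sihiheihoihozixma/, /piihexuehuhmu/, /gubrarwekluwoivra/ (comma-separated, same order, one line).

/hezeuhuuxuhieme/: /h/ occurs between vowels /u/ and /u/, so it deletes. /h/ occurs between vowels /u/ and /i/, so it deletes. → [hezeuuuxuieme].
/sihiheihoihozixma/: /h/ occurs between vowels /i/ and /i/, so it deletes. /h/ occurs between vowels /i/ and /e/, so it deletes. /h/ occurs between vowels /i/ and /o/, so it deletes. /h/ occurs between vowels /i/ and /o/, so it deletes. → [siieioiozixma].
/piihexuehuhmu/: /h/ occurs between vowels /i/ and /e/, so it deletes. /h/ occurs between vowels /e/ and /u/, so it deletes. → [piiexueuhmu].
/gubrarwekluwoivra/: the rule's environment is not met; surfaces unchanged as [gubrarwekluwoivra].

hezeuuuxuieme, siieioiozixma, piiexueuhmu, gubrarwekluwoivra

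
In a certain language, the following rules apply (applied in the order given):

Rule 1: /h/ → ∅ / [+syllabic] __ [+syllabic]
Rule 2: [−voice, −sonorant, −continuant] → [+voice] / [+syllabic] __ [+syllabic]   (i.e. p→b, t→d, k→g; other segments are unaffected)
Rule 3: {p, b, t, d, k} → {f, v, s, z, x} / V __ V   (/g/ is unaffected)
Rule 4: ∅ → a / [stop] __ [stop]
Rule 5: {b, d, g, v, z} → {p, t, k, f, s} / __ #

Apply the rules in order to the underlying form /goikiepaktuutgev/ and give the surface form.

Rule 1 (intervocalic h-deletion): no segment meets the environment; /goikiepaktuutgev/ is unchanged.
Rule 2 (intervocalic voicing): /k/ is a voiceless stop between vowels /i/ and /i/, so it voices to [g]. /p/ is a voiceless stop between vowels /e/ and /a/, so it voices to [b]. /goikiepaktuutgev/ → goigiebaktuutgev.
Rule 3 (intervocalic spirantization): /b/ is a stop between vowels /e/ and /a/, so it spirantizes to the fricative [v]. /goigiebaktuutgev/ → goigievaktuutgev.
Rule 4 (stop-cluster a-epenthesis): /k/ and /t/ form a stop–stop cluster, so [a] is inserted between them. /t/ and /g/ form a stop–stop cluster, so [a] is inserted between them. /goigievaktuutgev/ → goigievakatuutagev.
Rule 5 (final devoicing): /v/ is a voiced obstruent in word-final position, so it devoices to [f]. /goigievakatuutagev/ → goigievakatuutagef.

goigievakatuutagef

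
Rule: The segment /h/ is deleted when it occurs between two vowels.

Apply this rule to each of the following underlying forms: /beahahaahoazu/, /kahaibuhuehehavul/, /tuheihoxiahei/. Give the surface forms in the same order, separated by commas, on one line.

/beahahaahoazu/: /h/ occurs between vowels /a/ and /a/, so it deletes. /h/ occurs between vowels /a/ and /a/, so it deletes. /h/ occurs between vowels /a/ and /o/, so it deletes. → [beaaaaoazu].
/kahaibuhuehehavul/: /h/ occurs between vowels /a/ and /a/, so it deletes. /h/ occurs between vowels /u/ and /u/, so it deletes. /h/ occurs between vowels /e/ and /e/, so it deletes. /h/ occurs between vowels /e/ and /a/, so it deletes. → [kaaibuueeavul].
/tuheihoxiahei/: /h/ occurs between vowels /u/ and /e/, so it deletes. /h/ occurs between vowels /i/ and /o/, so it deletes. /h/ occurs between vowels /a/ and /e/, so it deletes. → [tueioxiaei].

beaaaaoazu, kaaibuueeavul, tueioxiaei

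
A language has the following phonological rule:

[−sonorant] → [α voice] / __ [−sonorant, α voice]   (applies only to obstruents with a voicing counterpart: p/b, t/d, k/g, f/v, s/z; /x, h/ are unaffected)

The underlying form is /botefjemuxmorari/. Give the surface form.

botefjemuxmorari

No segment of /botefjemuxmorari/ meets the structural description of the rule, so the form surfaces unchanged.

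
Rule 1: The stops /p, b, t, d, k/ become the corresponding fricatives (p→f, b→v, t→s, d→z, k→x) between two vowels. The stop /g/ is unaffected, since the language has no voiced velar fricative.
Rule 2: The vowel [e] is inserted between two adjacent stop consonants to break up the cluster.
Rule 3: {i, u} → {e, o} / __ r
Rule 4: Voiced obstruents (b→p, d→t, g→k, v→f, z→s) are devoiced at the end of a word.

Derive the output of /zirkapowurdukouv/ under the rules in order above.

zerkafoworduxouf

Rule 1 (intervocalic spirantization): /p/ is a stop between vowels /a/ and /o/, so it spirantizes to the fricative [f]. /k/ is a stop between vowels /u/ and /o/, so it spirantizes to the fricative [x]. /zirkapowurdukouv/ → zirkafowurduxouv.
Rule 2 (stop-cluster e-epenthesis): no segment meets the environment; /zirkafowurduxouv/ is unchanged.
Rule 3 (pre-rhotic lowering): /i/ is a high vowel immediately before /r/, so it lowers to [e]. /u/ is a high vowel immediately before /r/, so it lowers to [o]. /zirkafowurduxouv/ → zerkafoworduxouv.
Rule 4 (final devoicing): /v/ is a voiced obstruent in word-final position, so it devoices to [f]. /zerkafoworduxouv/ → zerkafoworduxouf.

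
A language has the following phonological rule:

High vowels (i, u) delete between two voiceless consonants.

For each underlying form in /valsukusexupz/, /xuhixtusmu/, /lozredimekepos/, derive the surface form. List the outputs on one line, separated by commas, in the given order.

/valsukusexupz/: /u/ is a high vowel flanked by voiceless consonants /s/ and /k/, so it deletes. /u/ is a high vowel flanked by voiceless consonants /k/ and /s/, so it deletes. /u/ is a high vowel flanked by voiceless consonants /x/ and /p/, so it deletes. → [valsksexpz].
/xuhixtusmu/: /u/ is a high vowel flanked by voiceless consonants /x/ and /h/, so it deletes. /i/ is a high vowel flanked by voiceless consonants /h/ and /x/, so it deletes. /u/ is a high vowel flanked by voiceless consonants /t/ and /s/, so it deletes. → [xhxtsmu].
/lozredimekepos/: the rule's environment is not met; surfaces unchanged as [lozredimekepos].

valsksexpz, xhxtsmu, lozredimekepos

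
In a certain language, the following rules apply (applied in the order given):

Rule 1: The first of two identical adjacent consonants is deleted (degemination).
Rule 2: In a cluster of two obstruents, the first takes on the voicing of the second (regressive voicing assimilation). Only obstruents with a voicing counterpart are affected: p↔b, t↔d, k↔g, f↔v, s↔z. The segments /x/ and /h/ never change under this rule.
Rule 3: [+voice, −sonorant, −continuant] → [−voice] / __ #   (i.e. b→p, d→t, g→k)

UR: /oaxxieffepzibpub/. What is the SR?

oaxiefebzippup

Rule 1 (degemination): /xx/ is a geminate; the first /x/ deletes. /ff/ is a geminate; the first /f/ deletes. /oaxxieffepzibpub/ → oaxiefepzibpub.
Rule 2 (regressive voicing assimilation): /p/ precedes the voiced obstruent /z/, so it voices to [b] by assimilation. /b/ precedes the voiceless obstruent /p/, so it devoices to [p] by assimilation. /oaxiefepzibpub/ → oaxiefebzippub.
Rule 3 (final devoicing): /b/ is a voiced stop in word-final position, so it devoices to [p]. /oaxiefebzippub/ → oaxiefebzippup.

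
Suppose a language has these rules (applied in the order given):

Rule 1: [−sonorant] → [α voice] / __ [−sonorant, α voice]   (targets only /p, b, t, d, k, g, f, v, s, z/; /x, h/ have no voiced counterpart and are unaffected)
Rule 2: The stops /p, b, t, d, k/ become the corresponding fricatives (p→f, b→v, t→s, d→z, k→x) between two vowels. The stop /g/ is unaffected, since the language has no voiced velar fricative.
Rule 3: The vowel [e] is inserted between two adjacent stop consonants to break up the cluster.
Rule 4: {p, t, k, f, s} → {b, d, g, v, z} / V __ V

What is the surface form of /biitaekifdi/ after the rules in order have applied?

Rule 1 (regressive voicing assimilation): /f/ precedes the voiced obstruent /d/, so it voices to [v] by assimilation. /biitaekifdi/ → biitaekivdi.
Rule 2 (intervocalic spirantization): /t/ is a stop between vowels /i/ and /a/, so it spirantizes to the fricative [s]. /k/ is a stop between vowels /e/ and /i/, so it spirantizes to the fricative [x]. /biitaekivdi/ → biisaexivdi.
Rule 3 (stop-cluster e-epenthesis): no segment meets the environment; /biisaexivdi/ is unchanged.
Rule 4 (intervocalic voicing): /s/ is a voiceless obstruent between vowels /i/ and /a/, so it voices to [z]. /biisaexivdi/ → biizaexivdi.

biizaexivdi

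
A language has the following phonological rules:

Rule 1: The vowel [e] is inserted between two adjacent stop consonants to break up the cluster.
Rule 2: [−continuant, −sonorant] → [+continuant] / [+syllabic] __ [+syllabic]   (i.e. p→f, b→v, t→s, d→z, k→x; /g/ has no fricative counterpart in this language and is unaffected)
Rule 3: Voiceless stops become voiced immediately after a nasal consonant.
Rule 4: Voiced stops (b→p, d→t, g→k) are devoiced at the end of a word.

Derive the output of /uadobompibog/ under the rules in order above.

Rule 1 (stop-cluster e-epenthesis): no segment meets the environment; /uadobompibog/ is unchanged.
Rule 2 (intervocalic spirantization): /d/ is a stop between vowels /a/ and /o/, so it spirantizes to the fricative [z]. /b/ is a stop between vowels /o/ and /o/, so it spirantizes to the fricative [v]. /b/ is a stop between vowels /i/ and /o/, so it spirantizes to the fricative [v]. /uadobompibog/ → uazovompivog.
Rule 3 (post-nasal voicing): /p/ is a voiceless stop immediately after the nasal /m/, so it voices to [b]. /uazovompivog/ → uazovombivog.
Rule 4 (final devoicing): /g/ is a voiced stop in word-final position, so it devoices to [k]. /uazovombivog/ → uazovombivok.

uazovombivok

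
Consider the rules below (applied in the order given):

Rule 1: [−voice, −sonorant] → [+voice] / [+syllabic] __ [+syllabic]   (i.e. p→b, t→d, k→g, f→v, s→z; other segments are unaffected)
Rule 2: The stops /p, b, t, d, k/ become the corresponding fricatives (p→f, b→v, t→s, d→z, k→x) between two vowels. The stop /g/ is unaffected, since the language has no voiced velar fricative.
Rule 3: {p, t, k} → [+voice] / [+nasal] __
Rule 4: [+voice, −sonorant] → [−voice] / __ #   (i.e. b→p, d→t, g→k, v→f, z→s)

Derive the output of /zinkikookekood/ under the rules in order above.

Rule 1 (intervocalic voicing): /k/ is a voiceless obstruent between vowels /i/ and /o/, so it voices to [g]. /k/ is a voiceless obstruent between vowels /o/ and /e/, so it voices to [g]. /k/ is a voiceless obstruent between vowels /e/ and /o/, so it voices to [g]. /zinkikookekood/ → zinkigoogegood.
Rule 2 (intervocalic spirantization): no segment meets the environment; /zinkigoogegood/ is unchanged.
Rule 3 (post-nasal voicing): /k/ is a voiceless stop immediately after the nasal /n/, so it voices to [g]. /zinkigoogegood/ → zingigoogegood.
Rule 4 (final devoicing): /d/ is a voiced obstruent in word-final position, so it devoices to [t]. /zingigoogegood/ → zingigoogegoot.

zingigoogegoot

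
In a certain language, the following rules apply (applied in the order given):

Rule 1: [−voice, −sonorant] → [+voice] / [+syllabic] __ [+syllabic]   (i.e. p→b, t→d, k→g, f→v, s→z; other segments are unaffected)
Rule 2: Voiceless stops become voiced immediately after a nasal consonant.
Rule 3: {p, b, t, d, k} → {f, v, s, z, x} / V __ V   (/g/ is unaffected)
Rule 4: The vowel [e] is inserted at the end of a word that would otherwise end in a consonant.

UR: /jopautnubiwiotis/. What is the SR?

jovautnuviwiozise

Rule 1 (intervocalic voicing): /p/ is a voiceless obstruent between vowels /o/ and /a/, so it voices to [b]. /t/ is a voiceless obstruent between vowels /o/ and /i/, so it voices to [d]. /jopautnubiwiotis/ → jobautnubiwiodis.
Rule 2 (post-nasal voicing): no segment meets the environment; /jobautnubiwiodis/ is unchanged.
Rule 3 (intervocalic spirantization): /b/ is a stop between vowels /o/ and /a/, so it spirantizes to the fricative [v]. /b/ is a stop between vowels /u/ and /i/, so it spirantizes to the fricative [v]. /d/ is a stop between vowels /o/ and /i/, so it spirantizes to the fricative [z]. /jobautnubiwiodis/ → jovautnuviwiozis.
Rule 4 (final e-epenthesis): the form ends in the consonant /s/, so [e] is inserted word-finally. /jovautnuviwiozis/ → jovautnuviwiozise.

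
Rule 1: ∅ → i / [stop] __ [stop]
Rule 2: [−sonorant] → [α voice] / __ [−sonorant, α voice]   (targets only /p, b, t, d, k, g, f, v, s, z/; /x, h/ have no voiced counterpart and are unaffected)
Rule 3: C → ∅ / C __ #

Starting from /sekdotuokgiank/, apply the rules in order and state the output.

sekidotuokigian

Rule 1 (stop-cluster i-epenthesis): /k/ and /d/ form a stop–stop cluster, so [i] is inserted between them. /k/ and /g/ form a stop–stop cluster, so [i] is inserted between them. /sekdotuokgiank/ → sekidotuokigiank.
Rule 2 (regressive voicing assimilation): no segment meets the environment; /sekidotuokigiank/ is unchanged.
Rule 3 (final cluster simplification): /k/ is the second consonant of a word-final cluster /nk/, so it deletes. /sekidotuokigiank/ → sekidotuokigian.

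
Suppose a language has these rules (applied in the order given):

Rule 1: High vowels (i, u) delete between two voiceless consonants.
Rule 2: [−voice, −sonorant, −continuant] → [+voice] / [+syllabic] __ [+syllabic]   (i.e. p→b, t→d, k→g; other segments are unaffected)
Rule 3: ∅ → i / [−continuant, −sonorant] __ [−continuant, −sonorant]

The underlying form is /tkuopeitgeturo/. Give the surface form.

tikuobeitigeduro

Rule 1 (high vowel syncope): no segment meets the environment; /tkuopeitgeturo/ is unchanged.
Rule 2 (intervocalic voicing): /p/ is a voiceless stop between vowels /o/ and /e/, so it voices to [b]. /t/ is a voiceless stop between vowels /e/ and /u/, so it voices to [d]. /tkuopeitgeturo/ → tkuobeitgeduro.
Rule 3 (stop-cluster i-epenthesis): /t/ and /k/ form a stop–stop cluster, so [i] is inserted between them. /t/ and /g/ form a stop–stop cluster, so [i] is inserted between them. /tkuobeitgeduro/ → tikuobeitigeduro.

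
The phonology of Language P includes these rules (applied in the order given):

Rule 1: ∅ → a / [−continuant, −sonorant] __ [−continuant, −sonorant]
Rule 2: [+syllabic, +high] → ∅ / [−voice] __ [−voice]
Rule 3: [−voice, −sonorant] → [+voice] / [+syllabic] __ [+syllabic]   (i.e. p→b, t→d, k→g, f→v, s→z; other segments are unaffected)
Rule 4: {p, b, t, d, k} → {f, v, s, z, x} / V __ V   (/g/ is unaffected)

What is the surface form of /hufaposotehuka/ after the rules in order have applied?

hfavozozehka

Rule 1 (stop-cluster a-epenthesis): no segment meets the environment; /hufaposotehuka/ is unchanged.
Rule 2 (high vowel syncope): /u/ is a high vowel flanked by voiceless consonants /h/ and /f/, so it deletes. /u/ is a high vowel flanked by voiceless consonants /h/ and /k/, so it deletes. /hufaposotehuka/ → hfaposotehka.
Rule 3 (intervocalic voicing): /p/ is a voiceless obstruent between vowels /a/ and /o/, so it voices to [b]. /s/ is a voiceless obstruent between vowels /o/ and /o/, so it voices to [z]. /t/ is a voiceless obstruent between vowels /o/ and /e/, so it voices to [d]. /hfaposotehka/ → hfabozodehka.
Rule 4 (intervocalic spirantization): /b/ is a stop between vowels /a/ and /o/, so it spirantizes to the fricative [v]. /d/ is a stop between vowels /o/ and /e/, so it spirantizes to the fricative [z]. /hfabozodehka/ → hfavozozehka.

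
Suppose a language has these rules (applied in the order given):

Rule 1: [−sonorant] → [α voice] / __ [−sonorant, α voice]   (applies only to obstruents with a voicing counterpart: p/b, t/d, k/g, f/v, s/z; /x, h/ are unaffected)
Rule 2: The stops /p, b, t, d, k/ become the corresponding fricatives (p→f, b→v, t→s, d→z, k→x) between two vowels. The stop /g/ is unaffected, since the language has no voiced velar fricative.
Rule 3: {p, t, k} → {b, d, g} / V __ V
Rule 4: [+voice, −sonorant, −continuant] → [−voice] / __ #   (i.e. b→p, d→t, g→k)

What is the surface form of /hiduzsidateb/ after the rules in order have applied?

hizussizasep

Rule 1 (regressive voicing assimilation): /z/ precedes the voiceless obstruent /s/, so it devoices to [s] by assimilation. /hiduzsidateb/ → hidussidateb.
Rule 2 (intervocalic spirantization): /d/ is a stop between vowels /i/ and /u/, so it spirantizes to the fricative [z]. /d/ is a stop between vowels /i/ and /a/, so it spirantizes to the fricative [z]. /t/ is a stop between vowels /a/ and /e/, so it spirantizes to the fricative [s]. /hidussidateb/ → hizussizaseb.
Rule 3 (intervocalic voicing): no segment meets the environment; /hizussizaseb/ is unchanged.
Rule 4 (final devoicing): /b/ is a voiced stop in word-final position, so it devoices to [p]. /hizussizaseb/ → hizussizasep.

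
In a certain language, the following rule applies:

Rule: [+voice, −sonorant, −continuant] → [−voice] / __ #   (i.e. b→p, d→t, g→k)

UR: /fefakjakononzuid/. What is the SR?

fefakjakononzuit

/d/ is a voiced stop in word-final position, so it devoices to [t].
Surface form: [fefakjakononzuit].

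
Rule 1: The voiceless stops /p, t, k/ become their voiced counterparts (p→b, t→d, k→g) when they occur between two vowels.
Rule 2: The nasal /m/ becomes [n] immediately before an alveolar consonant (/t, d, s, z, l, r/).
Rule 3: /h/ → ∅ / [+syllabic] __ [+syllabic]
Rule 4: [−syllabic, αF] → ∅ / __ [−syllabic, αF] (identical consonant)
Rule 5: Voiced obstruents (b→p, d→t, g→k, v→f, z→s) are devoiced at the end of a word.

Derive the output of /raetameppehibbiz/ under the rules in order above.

raedamepeibis

Rule 1 (intervocalic voicing): /t/ is a voiceless stop between vowels /e/ and /a/, so it voices to [d]. /raetameppehibbiz/ → raedameppehibbiz.
Rule 2 (nasal place assimilation): no segment meets the environment; /raedameppehibbiz/ is unchanged.
Rule 3 (intervocalic h-deletion): /h/ occurs between vowels /e/ and /i/, so it deletes. /raedameppehibbiz/ → raedameppeibbiz.
Rule 4 (degemination): /pp/ is a geminate; the first /p/ deletes. /bb/ is a geminate; the first /b/ deletes. /raedameppeibbiz/ → raedamepeibiz.
Rule 5 (final devoicing): /z/ is a voiced obstruent in word-final position, so it devoices to [s]. /raedamepeibiz/ → raedamepeibis.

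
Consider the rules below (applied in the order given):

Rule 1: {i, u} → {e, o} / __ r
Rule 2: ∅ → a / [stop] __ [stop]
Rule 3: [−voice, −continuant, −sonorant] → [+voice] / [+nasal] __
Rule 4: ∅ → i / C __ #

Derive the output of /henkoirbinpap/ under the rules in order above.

hengoerbinbapi

Rule 1 (pre-rhotic lowering): /i/ is a high vowel immediately before /r/, so it lowers to [e]. /henkoirbinpap/ → henkoerbinpap.
Rule 2 (stop-cluster a-epenthesis): no segment meets the environment; /henkoerbinpap/ is unchanged.
Rule 3 (post-nasal voicing): /k/ is a voiceless stop immediately after the nasal /n/, so it voices to [g]. /p/ is a voiceless stop immediately after the nasal /n/, so it voices to [b]. /henkoerbinpap/ → hengoerbinbap.
Rule 4 (final i-epenthesis): the form ends in the consonant /p/, so [i] is inserted word-finally. /hengoerbinbap/ → hengoerbinbapi.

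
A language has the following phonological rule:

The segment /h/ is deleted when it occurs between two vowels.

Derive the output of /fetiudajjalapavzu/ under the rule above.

fetiudajjalapavzu

No segment of /fetiudajjalapavzu/ meets the structural description of the rule, so the form surfaces unchanged.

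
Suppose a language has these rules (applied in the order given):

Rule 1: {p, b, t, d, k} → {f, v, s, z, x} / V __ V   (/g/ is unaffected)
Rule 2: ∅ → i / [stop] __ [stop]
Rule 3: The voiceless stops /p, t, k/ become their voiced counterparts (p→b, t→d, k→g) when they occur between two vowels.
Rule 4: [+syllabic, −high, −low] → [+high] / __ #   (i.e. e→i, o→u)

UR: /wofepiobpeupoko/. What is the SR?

wofefiobibeufoxu

Rule 1 (intervocalic spirantization): /p/ is a stop between vowels /e/ and /i/, so it spirantizes to the fricative [f]. /p/ is a stop between vowels /u/ and /o/, so it spirantizes to the fricative [f]. /k/ is a stop between vowels /o/ and /o/, so it spirantizes to the fricative [x]. /wofepiobpeupoko/ → wofefiobpeufoxo.
Rule 2 (stop-cluster i-epenthesis): /b/ and /p/ form a stop–stop cluster, so [i] is inserted between them. /wofefiobpeufoxo/ → wofefiobipeufoxo.
Rule 3 (intervocalic voicing): /p/ is a voiceless stop between vowels /i/ and /e/, so it voices to [b]. /wofefiobipeufoxo/ → wofefiobibeufoxo.
Rule 4 (final vowel raising): /o/ is a mid vowel in word-final position, so it raises to [u]. /wofefiobibeufoxo/ → wofefiobibeufoxu.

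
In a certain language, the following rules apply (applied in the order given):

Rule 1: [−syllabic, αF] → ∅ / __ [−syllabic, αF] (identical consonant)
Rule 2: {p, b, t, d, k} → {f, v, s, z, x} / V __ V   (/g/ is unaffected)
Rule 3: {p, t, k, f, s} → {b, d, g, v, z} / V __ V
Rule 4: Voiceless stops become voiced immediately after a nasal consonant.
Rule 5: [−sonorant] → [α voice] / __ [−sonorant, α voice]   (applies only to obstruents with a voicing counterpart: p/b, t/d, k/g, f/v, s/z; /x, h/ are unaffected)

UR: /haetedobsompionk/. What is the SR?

haezezopsombiong

Rule 1 (degemination): no segment meets the environment; /haetedobsompionk/ is unchanged.
Rule 2 (intervocalic spirantization): /t/ is a stop between vowels /e/ and /e/, so it spirantizes to the fricative [s]. /d/ is a stop between vowels /e/ and /o/, so it spirantizes to the fricative [z]. /haetedobsompionk/ → haesezobsompionk.
Rule 3 (intervocalic voicing): /s/ is a voiceless obstruent between vowels /e/ and /e/, so it voices to [z]. /haesezobsompionk/ → haezezobsompionk.
Rule 4 (post-nasal voicing): /p/ is a voiceless stop immediately after the nasal /m/, so it voices to [b]. /k/ is a voiceless stop immediately after the nasal /n/, so it voices to [g]. /haezezobsompionk/ → haezezobsombiong.
Rule 5 (regressive voicing assimilation): /b/ precedes the voiceless obstruent /s/, so it devoices to [p] by assimilation. /haezezobsombiong/ → haezezopsombiong.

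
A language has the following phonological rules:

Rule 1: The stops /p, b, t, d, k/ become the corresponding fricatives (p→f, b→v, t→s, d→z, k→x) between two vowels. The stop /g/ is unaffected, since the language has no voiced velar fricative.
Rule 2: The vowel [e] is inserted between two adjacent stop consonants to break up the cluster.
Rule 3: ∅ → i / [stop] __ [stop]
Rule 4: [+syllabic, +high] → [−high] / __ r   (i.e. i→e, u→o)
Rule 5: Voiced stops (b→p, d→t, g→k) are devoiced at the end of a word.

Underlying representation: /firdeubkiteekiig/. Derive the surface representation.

Rule 1 (intervocalic spirantization): /t/ is a stop between vowels /i/ and /e/, so it spirantizes to the fricative [s]. /k/ is a stop between vowels /e/ and /i/, so it spirantizes to the fricative [x]. /firdeubkiteekiig/ → firdeubkiseexiig.
Rule 2 (stop-cluster e-epenthesis): /b/ and /k/ form a stop–stop cluster, so [e] is inserted between them. /firdeubkiseexiig/ → firdeubekiseexiig.
Rule 3 (stop-cluster i-epenthesis): no segment meets the environment; /firdeubekiseexiig/ is unchanged.
Rule 4 (pre-rhotic lowering): /i/ is a high vowel immediately before /r/, so it lowers to [e]. /firdeubekiseexiig/ → ferdeubekiseexiig.
Rule 5 (final devoicing): /g/ is a voiced stop in word-final position, so it devoices to [k]. /ferdeubekiseexiig/ → ferdeubekiseexiik.

ferdeubekiseexiik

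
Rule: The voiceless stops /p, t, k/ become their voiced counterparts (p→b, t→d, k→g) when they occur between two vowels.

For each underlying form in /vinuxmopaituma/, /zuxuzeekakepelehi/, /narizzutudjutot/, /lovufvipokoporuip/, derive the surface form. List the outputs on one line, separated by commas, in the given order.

/vinuxmopaituma/: /p/ is a voiceless stop between vowels /o/ and /a/, so it voices to [b]. /t/ is a voiceless stop between vowels /i/ and /u/, so it voices to [d]. → [vinuxmobaiduma].
/zuxuzeekakepelehi/: /k/ is a voiceless stop between vowels /e/ and /a/, so it voices to [g]. /k/ is a voiceless stop between vowels /a/ and /e/, so it voices to [g]. /p/ is a voiceless stop between vowels /e/ and /e/, so it voices to [b]. → [zuxuzeegagebelehi].
/narizzutudjutot/: /t/ is a voiceless stop between vowels /u/ and /u/, so it voices to [d]. /t/ is a voiceless stop between vowels /u/ and /o/, so it voices to [d]. → [narizzududjudot].
/lovufvipokoporuip/: /p/ is a voiceless stop between vowels /i/ and /o/, so it voices to [b]. /k/ is a voiceless stop between vowels /o/ and /o/, so it voices to [g]. /p/ is a voiceless stop between vowels /o/ and /o/, so it voices to [b]. → [lovufvibogoboruip].

vinuxmobaiduma, zuxuzeegagebelehi, narizzududjudot, lovufvibogoboruip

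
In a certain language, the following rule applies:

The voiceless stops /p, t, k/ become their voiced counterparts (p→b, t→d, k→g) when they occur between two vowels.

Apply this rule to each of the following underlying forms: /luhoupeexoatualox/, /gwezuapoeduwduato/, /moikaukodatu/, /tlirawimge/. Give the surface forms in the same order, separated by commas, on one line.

/luhoupeexoatualox/: /p/ is a voiceless stop between vowels /u/ and /e/, so it voices to [b]. /t/ is a voiceless stop between vowels /a/ and /u/, so it voices to [d]. → [luhoubeexoadualox].
/gwezuapoeduwduato/: /p/ is a voiceless stop between vowels /a/ and /o/, so it voices to [b]. /t/ is a voiceless stop between vowels /a/ and /o/, so it voices to [d]. → [gwezuaboeduwduado].
/moikaukodatu/: /k/ is a voiceless stop between vowels /i/ and /a/, so it voices to [g]. /k/ is a voiceless stop between vowels /u/ and /o/, so it voices to [g]. /t/ is a voiceless stop between vowels /a/ and /u/, so it voices to [d]. → [moigaugodadu].
/tlirawimge/: the rule's environment is not met; surfaces unchanged as [tlirawimge].

luhoubeexoadualox, gwezuaboeduwduado, moigaugodadu, tlirawimge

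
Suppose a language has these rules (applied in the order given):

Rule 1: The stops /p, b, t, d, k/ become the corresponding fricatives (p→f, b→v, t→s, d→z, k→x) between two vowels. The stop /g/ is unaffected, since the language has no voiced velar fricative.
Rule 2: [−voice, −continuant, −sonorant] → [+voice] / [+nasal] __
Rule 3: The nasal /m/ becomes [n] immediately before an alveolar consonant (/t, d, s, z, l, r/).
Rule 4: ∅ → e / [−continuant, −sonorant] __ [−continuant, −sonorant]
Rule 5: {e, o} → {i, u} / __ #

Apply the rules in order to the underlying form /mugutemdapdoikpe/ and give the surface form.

Rule 1 (intervocalic spirantization): /t/ is a stop between vowels /u/ and /e/, so it spirantizes to the fricative [s]. /mugutemdapdoikpe/ → mugusemdapdoikpe.
Rule 2 (post-nasal voicing): no segment meets the environment; /mugusemdapdoikpe/ is unchanged.
Rule 3 (nasal place assimilation): /m/ precedes the alveolar consonant /d/, so it assimilates in place to [n]. /mugusemdapdoikpe/ → mugusendapdoikpe.
Rule 4 (stop-cluster e-epenthesis): /p/ and /d/ form a stop–stop cluster, so [e] is inserted between them. /k/ and /p/ form a stop–stop cluster, so [e] is inserted between them. /mugusendapdoikpe/ → mugusendapedoikepe.
Rule 5 (final vowel raising): /e/ is a mid vowel in word-final position, so it raises to [i]. /mugusendapedoikepe/ → mugusendapedoikepi.

mugusendapedoikepi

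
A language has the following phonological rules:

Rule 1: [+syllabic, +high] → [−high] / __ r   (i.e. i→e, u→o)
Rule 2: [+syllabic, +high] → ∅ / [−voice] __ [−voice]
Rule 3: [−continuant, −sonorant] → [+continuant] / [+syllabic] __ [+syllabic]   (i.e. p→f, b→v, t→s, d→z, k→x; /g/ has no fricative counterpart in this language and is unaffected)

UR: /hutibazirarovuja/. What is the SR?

htivazerarovuja

Rule 1 (pre-rhotic lowering): /i/ is a high vowel immediately before /r/, so it lowers to [e]. /hutibazirarovuja/ → hutibazerarovuja.
Rule 2 (high vowel syncope): /u/ is a high vowel flanked by voiceless consonants /h/ and /t/, so it deletes. /hutibazerarovuja/ → htibazerarovuja.
Rule 3 (intervocalic spirantization): /b/ is a stop between vowels /i/ and /a/, so it spirantizes to the fricative [v]. /htibazerarovuja/ → htivazerarovuja.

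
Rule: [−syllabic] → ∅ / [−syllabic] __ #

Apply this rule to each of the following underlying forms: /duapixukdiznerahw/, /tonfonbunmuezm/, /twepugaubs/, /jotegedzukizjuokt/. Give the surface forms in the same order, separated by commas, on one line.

duapixukdiznerah, tonfonbunmuez, twepugaub, jotegedzukizjuok

/duapixukdiznerahw/: /w/ is the second consonant of a word-final cluster /hw/, so it deletes. → [duapixukdiznerah].
/tonfonbunmuezm/: /m/ is the second consonant of a word-final cluster /zm/, so it deletes. → [tonfonbunmuez].
/twepugaubs/: /s/ is the second consonant of a word-final cluster /bs/, so it deletes. → [twepugaub].
/jotegedzukizjuokt/: /t/ is the second consonant of a word-final cluster /kt/, so it deletes. → [jotegedzukizjuok].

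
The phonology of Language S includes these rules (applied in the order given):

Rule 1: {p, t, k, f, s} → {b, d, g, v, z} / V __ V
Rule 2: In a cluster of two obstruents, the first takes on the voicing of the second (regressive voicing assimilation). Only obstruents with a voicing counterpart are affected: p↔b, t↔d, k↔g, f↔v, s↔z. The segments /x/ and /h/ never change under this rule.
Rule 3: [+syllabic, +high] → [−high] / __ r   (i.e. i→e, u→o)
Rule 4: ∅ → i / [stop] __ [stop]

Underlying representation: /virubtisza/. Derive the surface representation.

verupitizza

Rule 1 (intervocalic voicing): no segment meets the environment; /virubtisza/ is unchanged.
Rule 2 (regressive voicing assimilation): /b/ precedes the voiceless obstruent /t/, so it devoices to [p] by assimilation. /s/ precedes the voiced obstruent /z/, so it voices to [z] by assimilation. /virubtisza/ → viruptizza.
Rule 3 (pre-rhotic lowering): /i/ is a high vowel immediately before /r/, so it lowers to [e]. /viruptizza/ → veruptizza.
Rule 4 (stop-cluster i-epenthesis): /p/ and /t/ form a stop–stop cluster, so [i] is inserted between them. /veruptizza/ → verupitizza.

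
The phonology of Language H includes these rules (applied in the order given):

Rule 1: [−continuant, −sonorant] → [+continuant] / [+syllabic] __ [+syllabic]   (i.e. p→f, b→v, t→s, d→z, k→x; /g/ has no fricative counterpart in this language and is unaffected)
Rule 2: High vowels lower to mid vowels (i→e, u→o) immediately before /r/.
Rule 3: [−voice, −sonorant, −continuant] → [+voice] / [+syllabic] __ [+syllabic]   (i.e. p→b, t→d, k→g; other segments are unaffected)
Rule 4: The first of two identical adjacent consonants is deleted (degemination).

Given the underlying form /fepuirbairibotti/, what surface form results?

Rule 1 (intervocalic spirantization): /p/ is a stop between vowels /e/ and /u/, so it spirantizes to the fricative [f]. /b/ is a stop between vowels /i/ and /o/, so it spirantizes to the fricative [v]. /fepuirbairibotti/ → fefuirbairivotti.
Rule 2 (pre-rhotic lowering): /i/ is a high vowel immediately before /r/, so it lowers to [e]. /i/ is a high vowel immediately before /r/, so it lowers to [e]. /fefuirbairivotti/ → fefuerbaerivotti.
Rule 3 (intervocalic voicing): no segment meets the environment; /fefuerbaerivotti/ is unchanged.
Rule 4 (degemination): /tt/ is a geminate; the first /t/ deletes. /fefuerbaerivotti/ → fefuerbaerivoti.

fefuerbaerivoti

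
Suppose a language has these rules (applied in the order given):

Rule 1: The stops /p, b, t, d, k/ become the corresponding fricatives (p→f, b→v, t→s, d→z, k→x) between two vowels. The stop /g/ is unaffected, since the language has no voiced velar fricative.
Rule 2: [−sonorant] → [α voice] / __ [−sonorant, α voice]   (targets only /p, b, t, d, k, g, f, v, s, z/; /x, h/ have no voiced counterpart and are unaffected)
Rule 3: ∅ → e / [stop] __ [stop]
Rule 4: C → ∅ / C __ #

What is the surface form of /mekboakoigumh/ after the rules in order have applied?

megeboaxoigum

Rule 1 (intervocalic spirantization): /k/ is a stop between vowels /a/ and /o/, so it spirantizes to the fricative [x]. /mekboakoigumh/ → mekboaxoigumh.
Rule 2 (regressive voicing assimilation): /k/ precedes the voiced obstruent /b/, so it voices to [g] by assimilation. /mekboaxoigumh/ → megboaxoigumh.
Rule 3 (stop-cluster e-epenthesis): /g/ and /b/ form a stop–stop cluster, so [e] is inserted between them. /megboaxoigumh/ → megeboaxoigumh.
Rule 4 (final cluster simplification): /h/ is the second consonant of a word-final cluster /mh/, so it deletes. /megeboaxoigumh/ → megeboaxoigum.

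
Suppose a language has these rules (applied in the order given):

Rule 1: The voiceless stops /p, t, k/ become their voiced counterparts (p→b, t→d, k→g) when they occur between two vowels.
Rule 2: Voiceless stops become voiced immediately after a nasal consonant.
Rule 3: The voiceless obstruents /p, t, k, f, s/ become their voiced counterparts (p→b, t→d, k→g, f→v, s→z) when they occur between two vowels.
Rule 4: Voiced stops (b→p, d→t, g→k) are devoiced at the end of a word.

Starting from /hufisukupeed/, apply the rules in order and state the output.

Rule 1 (intervocalic voicing): /k/ is a voiceless stop between vowels /u/ and /u/, so it voices to [g]. /p/ is a voiceless stop between vowels /u/ and /e/, so it voices to [b]. /hufisukupeed/ → hufisugubeed.
Rule 2 (post-nasal voicing): no segment meets the environment; /hufisugubeed/ is unchanged.
Rule 3 (intervocalic voicing): /f/ is a voiceless obstruent between vowels /u/ and /i/, so it voices to [v]. /s/ is a voiceless obstruent between vowels /i/ and /u/, so it voices to [z]. /hufisugubeed/ → huvizugubeed.
Rule 4 (final devoicing): /d/ is a voiced stop in word-final position, so it devoices to [t]. /huvizugubeed/ → huvizugubeet.

huvizugubeet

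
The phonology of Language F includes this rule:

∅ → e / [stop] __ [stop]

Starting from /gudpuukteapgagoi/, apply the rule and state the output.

gudepuuketeapegagoi

/d/ and /p/ form a stop–stop cluster, so [e] is inserted between them.
/k/ and /t/ form a stop–stop cluster, so [e] is inserted between them.
/p/ and /g/ form a stop–stop cluster, so [e] is inserted between them.
Surface form: [gudepuuketeapegagoi].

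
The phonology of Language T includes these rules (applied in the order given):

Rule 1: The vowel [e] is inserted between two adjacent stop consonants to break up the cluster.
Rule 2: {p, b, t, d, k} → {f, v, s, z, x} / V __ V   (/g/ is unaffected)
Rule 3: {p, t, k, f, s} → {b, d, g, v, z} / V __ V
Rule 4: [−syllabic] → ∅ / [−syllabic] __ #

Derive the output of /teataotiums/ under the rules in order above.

teazaozium

Rule 1 (stop-cluster e-epenthesis): no segment meets the environment; /teataotiums/ is unchanged.
Rule 2 (intervocalic spirantization): /t/ is a stop between vowels /a/ and /a/, so it spirantizes to the fricative [s]. /t/ is a stop between vowels /o/ and /i/, so it spirantizes to the fricative [s]. /teataotiums/ → teasaosiums.
Rule 3 (intervocalic voicing): /s/ is a voiceless obstruent between vowels /a/ and /a/, so it voices to [z]. /s/ is a voiceless obstruent between vowels /o/ and /i/, so it voices to [z]. /teasaosiums/ → teazaoziums.
Rule 4 (final cluster simplification): /s/ is the second consonant of a word-final cluster /ms/, so it deletes. /teazaoziums/ → teazaozium.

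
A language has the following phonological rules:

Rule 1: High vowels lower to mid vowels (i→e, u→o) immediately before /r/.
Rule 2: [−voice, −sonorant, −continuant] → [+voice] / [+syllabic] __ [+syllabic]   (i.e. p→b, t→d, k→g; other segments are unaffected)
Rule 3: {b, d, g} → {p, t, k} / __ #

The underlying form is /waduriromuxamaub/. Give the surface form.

Rule 1 (pre-rhotic lowering): /u/ is a high vowel immediately before /r/, so it lowers to [o]. /i/ is a high vowel immediately before /r/, so it lowers to [e]. /waduriromuxamaub/ → wadoreromuxamaub.
Rule 2 (intervocalic voicing): no segment meets the environment; /wadoreromuxamaub/ is unchanged.
Rule 3 (final devoicing): /b/ is a voiced stop in word-final position, so it devoices to [p]. /wadoreromuxamaub/ → wadoreromuxamaup.

wadoreromuxamaup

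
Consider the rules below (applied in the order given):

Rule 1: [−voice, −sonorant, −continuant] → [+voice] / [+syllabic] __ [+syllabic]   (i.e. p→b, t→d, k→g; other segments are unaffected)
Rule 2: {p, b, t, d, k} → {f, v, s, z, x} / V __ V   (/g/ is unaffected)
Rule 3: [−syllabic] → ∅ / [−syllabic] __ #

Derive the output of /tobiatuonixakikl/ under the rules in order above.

Rule 1 (intervocalic voicing): /t/ is a voiceless stop between vowels /a/ and /u/, so it voices to [d]. /k/ is a voiceless stop between vowels /a/ and /i/, so it voices to [g]. /tobiatuonixakikl/ → tobiaduonixagikl.
Rule 2 (intervocalic spirantization): /b/ is a stop between vowels /o/ and /i/, so it spirantizes to the fricative [v]. /d/ is a stop between vowels /a/ and /u/, so it spirantizes to the fricative [z]. /tobiaduonixagikl/ → toviazuonixagikl.
Rule 3 (final cluster simplification): /l/ is the second consonant of a word-final cluster /kl/, so it deletes. /toviazuonixagikl/ → toviazuonixagik.

toviazuonixagik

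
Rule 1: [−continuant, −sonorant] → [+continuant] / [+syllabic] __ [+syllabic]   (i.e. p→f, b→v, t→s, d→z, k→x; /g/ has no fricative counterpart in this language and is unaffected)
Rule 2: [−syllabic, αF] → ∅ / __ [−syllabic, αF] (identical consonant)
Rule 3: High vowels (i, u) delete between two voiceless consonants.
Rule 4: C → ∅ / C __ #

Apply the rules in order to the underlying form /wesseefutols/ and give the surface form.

Rule 1 (intervocalic spirantization): /t/ is a stop between vowels /u/ and /o/, so it spirantizes to the fricative [s]. /wesseefutols/ → wesseefusols.
Rule 2 (degemination): /ss/ is a geminate; the first /s/ deletes. /wesseefusols/ → weseefusols.
Rule 3 (high vowel syncope): /u/ is a high vowel flanked by voiceless consonants /f/ and /s/, so it deletes. /weseefusols/ → weseefsols.
Rule 4 (final cluster simplification): /s/ is the second consonant of a word-final cluster /ls/, so it deletes. /weseefsols/ → weseefsol.

weseefsol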